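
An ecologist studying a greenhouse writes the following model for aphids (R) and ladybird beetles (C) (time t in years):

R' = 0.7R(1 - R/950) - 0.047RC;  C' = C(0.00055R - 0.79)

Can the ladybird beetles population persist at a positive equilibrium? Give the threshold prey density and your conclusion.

Threshold R = 1440; K < 1440, so no, the predator goes extinct.

The predator equation gives dC/dt > 0 only when R > 0.79/0.00055 = 1440.
Without the predator, R → K = 950. Since 950 < 1440, the predator cannot invade.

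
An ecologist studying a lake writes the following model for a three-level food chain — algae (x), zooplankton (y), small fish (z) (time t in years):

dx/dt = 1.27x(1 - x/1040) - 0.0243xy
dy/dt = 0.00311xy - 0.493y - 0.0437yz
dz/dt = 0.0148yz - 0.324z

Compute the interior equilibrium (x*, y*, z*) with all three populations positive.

From dz/dt = 0: 0.0148y* = 0.324, so y* = 21.9.
From dx/dt = 0: 1.27(1 - x*/1040) = 0.0243·21.9, giving x* = 1040·(1 - 0.419) = 604.
From dy/dt = 0: 0.00311·604 - 0.493 = 0.0437z*, so z* = 1.39/0.0437 = 31.7.

x* ≈ 604, y* ≈ 21.9, z* ≈ 31.7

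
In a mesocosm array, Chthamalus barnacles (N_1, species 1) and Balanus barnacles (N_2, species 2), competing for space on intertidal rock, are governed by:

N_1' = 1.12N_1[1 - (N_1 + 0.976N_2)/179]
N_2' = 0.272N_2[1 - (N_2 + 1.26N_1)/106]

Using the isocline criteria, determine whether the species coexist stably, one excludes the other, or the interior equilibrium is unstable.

species 1 excludes species 2

Compare the nullcline intercepts: K1/α12 = 179/0.976 = 183 > K2 = 106; K2/α21 = 106/1.26 = 84.1 < K1 = 179.
Since the inequalities point opposite ways, species 1 can invade but species 2 cannot.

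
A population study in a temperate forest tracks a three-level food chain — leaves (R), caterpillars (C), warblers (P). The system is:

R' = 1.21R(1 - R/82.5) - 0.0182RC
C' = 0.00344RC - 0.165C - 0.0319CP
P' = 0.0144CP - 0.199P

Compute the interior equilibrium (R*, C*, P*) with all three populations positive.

From dP/dt = 0: 0.0144C* = 0.199, so C* = 13.8.
From dR/dt = 0: 1.21(1 - R*/82.5) = 0.0182·13.8, giving R* = 82.5·(1 - 0.208) = 65.4.
From dC/dt = 0: 0.00344·65.4 - 0.165 = 0.0319P*, so P* = 0.0598/0.0319 = 1.87.

R* ≈ 65.4, C* ≈ 13.8, P* ≈ 1.87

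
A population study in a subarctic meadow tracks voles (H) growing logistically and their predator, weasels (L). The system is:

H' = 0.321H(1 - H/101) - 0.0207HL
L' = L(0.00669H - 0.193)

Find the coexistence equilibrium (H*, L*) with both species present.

From dL/dt = 0 with L > 0: 0.00669H* = 0.193, so H* = 28.8.
Substitute into dH/dt = 0: 0.321(1 - 28.8/101) = 0.0207L*.
The bracket is 0.714, giving L* = 0.229/0.0207 = 11.1.

H* ≈ 28.8, L* ≈ 11.1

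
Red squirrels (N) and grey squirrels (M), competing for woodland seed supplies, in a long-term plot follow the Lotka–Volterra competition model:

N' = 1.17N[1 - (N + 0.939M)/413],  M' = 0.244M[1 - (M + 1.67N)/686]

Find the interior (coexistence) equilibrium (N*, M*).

Setting both brackets to zero gives the nullclines N + 0.939M = 413 and 1.67N + M = 686.
Substituting M = 686 - 1.67N into the first: N(1 - 0.939·1.67) = 413 - 0.939·686.
So N* = -231/-0.568 = 407, and then M* = 686 - 1.67·407 = 6.53.

N* ≈ 407, M* ≈ 6.53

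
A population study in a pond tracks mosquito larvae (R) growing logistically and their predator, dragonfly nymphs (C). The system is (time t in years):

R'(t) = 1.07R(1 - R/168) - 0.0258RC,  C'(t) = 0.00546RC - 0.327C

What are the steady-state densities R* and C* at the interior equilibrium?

R* ≈ 59.9, C* ≈ 26.7

From dC/dt = 0 with C > 0: 0.00546R* = 0.327, so R* = 59.9.
Substitute into dR/dt = 0: 1.07(1 - 59.9/168) = 0.0258C*.
The bracket is 0.644, giving C* = 0.689/0.0258 = 26.7.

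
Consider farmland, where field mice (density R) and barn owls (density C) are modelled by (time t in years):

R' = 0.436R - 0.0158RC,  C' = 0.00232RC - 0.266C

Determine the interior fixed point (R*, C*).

Set dC/dt = 0 with C > 0: 0.00232R - 0.266 = 0, so R* = 0.266/0.00232 = 115.
Set dR/dt = 0 with R > 0: 0.436 - 0.0158C = 0, so C* = 0.436/0.0158 = 27.6.

R* ≈ 115, C* ≈ 27.6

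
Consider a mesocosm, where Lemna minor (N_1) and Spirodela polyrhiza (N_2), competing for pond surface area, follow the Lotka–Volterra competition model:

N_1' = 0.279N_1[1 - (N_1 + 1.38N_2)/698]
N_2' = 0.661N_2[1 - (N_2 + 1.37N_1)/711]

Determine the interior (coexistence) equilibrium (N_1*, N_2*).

N_1* ≈ 318, N_2* ≈ 275

Setting both brackets to zero gives the nullclines N_1 + 1.38N_2 = 698 and 1.37N_1 + N_2 = 711.
Substituting N_2 = 711 - 1.37N_1 into the first: N_1(1 - 1.38·1.37) = 698 - 1.38·711.
So N_1* = -283/-0.891 = 318, and then N_2* = 711 - 1.37·318 = 275.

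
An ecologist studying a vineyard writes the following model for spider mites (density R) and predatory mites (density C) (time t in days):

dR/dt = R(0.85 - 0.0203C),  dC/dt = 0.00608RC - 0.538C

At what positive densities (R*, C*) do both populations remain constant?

Set dC/dt = 0 with C > 0: 0.00608R - 0.538 = 0, so R* = 0.538/0.00608 = 88.5.
Set dR/dt = 0 with R > 0: 0.85 - 0.0203C = 0, so C* = 0.85/0.0203 = 41.9.

R* ≈ 88.5, C* ≈ 41.9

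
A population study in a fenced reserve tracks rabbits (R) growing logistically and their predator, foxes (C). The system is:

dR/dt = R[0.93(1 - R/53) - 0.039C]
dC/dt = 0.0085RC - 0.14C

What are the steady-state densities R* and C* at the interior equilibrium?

R* ≈ 16.5, C* ≈ 16.4

From dC/dt = 0 with C > 0: 0.0085R* = 0.14, so R* = 16.5.
Substitute into dR/dt = 0: 0.93(1 - 16.5/53) = 0.039C*.
The bracket is 0.689, giving C* = 0.641/0.039 = 16.4.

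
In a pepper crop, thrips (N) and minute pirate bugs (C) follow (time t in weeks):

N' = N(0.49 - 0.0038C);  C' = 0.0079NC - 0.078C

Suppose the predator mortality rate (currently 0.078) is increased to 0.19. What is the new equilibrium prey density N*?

N* ≈ 24.1

At the interior fixed point, setting dC/dt = 0 with C > 0 fixes N* = (predator death rate)/(NC coefficient) — independent of the other coefficients.
With the change, N* = 0.19/0.0079 = 24.1; it rises from 9.87.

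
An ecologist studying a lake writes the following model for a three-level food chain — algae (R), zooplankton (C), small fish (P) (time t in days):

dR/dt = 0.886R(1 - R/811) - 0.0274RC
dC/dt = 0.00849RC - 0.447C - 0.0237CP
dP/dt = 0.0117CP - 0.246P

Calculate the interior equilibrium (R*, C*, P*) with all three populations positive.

From dP/dt = 0: 0.0117C* = 0.246, so C* = 21.
From dR/dt = 0: 0.886(1 - R*/811) = 0.0274·21, giving R* = 811·(1 - 0.65) = 284.
From dC/dt = 0: 0.00849·284 - 0.447 = 0.0237P*, so P* = 1.96/0.0237 = 82.8.

R* ≈ 284, C* ≈ 21, P* ≈ 82.8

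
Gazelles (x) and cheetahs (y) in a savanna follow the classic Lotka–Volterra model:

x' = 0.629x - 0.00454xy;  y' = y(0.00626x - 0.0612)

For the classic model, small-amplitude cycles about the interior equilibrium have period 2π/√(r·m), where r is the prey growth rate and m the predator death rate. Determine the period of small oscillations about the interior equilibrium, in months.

T ≈ 32 months

Here r = 0.629 and m = 0.0612, so r·m = 0.0385.
ω = √0.0385 = 0.196 per month, hence T = 2π/ω ≈ 32 months.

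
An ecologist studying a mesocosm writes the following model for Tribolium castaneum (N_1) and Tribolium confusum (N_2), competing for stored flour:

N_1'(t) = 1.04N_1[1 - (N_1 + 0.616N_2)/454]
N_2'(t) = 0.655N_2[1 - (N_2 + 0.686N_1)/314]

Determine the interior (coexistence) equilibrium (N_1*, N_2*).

Setting both brackets to zero gives the nullclines N_1 + 0.616N_2 = 454 and 0.686N_1 + N_2 = 314.
Substituting N_2 = 314 - 0.686N_1 into the first: N_1(1 - 0.616·0.686) = 454 - 0.616·314.
So N_1* = 261/0.577 = 451, and then N_2* = 314 - 0.686·451 = 4.43.

N_1* ≈ 451, N_2* ≈ 4.43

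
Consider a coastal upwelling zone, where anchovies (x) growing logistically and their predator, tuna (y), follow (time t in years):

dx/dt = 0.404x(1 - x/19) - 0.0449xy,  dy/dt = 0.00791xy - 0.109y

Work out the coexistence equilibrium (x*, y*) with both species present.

From dy/dt = 0 with y > 0: 0.00791x* = 0.109, so x* = 13.8.
Substitute into dx/dt = 0: 0.404(1 - 13.8/19) = 0.0449y*.
The bracket is 0.275, giving y* = 0.111/0.0449 = 2.47.

x* ≈ 13.8, y* ≈ 2.47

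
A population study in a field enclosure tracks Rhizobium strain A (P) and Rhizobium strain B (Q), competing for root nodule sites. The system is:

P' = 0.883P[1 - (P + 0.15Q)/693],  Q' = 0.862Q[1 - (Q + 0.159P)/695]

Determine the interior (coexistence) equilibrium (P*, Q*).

Setting both brackets to zero gives the nullclines P + 0.15Q = 693 and 0.159P + Q = 695.
Substituting Q = 695 - 0.159P into the first: P(1 - 0.15·0.159) = 693 - 0.15·695.
So P* = 589/0.976 = 603, and then Q* = 695 - 0.159·603 = 599.

P* ≈ 603, Q* ≈ 599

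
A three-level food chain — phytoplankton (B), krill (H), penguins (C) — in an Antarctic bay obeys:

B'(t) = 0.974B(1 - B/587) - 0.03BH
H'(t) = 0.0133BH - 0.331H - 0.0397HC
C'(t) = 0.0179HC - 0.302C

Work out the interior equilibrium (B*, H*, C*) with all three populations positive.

B* ≈ 282, H* ≈ 16.9, C* ≈ 86.1

From dC/dt = 0: 0.0179H* = 0.302, so H* = 16.9.
From dB/dt = 0: 0.974(1 - B*/587) = 0.03·16.9, giving B* = 587·(1 - 0.52) = 282.
From dH/dt = 0: 0.0133·282 - 0.331 = 0.0397C*, so C* = 3.42/0.0397 = 86.1.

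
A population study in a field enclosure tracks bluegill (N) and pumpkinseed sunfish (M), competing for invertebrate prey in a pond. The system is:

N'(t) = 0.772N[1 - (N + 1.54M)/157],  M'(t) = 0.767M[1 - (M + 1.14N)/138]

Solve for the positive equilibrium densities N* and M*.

Setting both brackets to zero gives the nullclines N + 1.54M = 157 and 1.14N + M = 138.
Substituting M = 138 - 1.14N into the first: N(1 - 1.54·1.14) = 157 - 1.54·138.
So N* = -55.5/-0.756 = 73.5, and then M* = 138 - 1.14·73.5 = 54.2.

N* ≈ 73.5, M* ≈ 54.2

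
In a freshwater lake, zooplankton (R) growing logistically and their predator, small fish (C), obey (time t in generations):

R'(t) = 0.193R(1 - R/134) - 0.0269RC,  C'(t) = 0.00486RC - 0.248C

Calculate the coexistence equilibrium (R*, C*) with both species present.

From dC/dt = 0 with C > 0: 0.00486R* = 0.248, so R* = 51.
Substitute into dR/dt = 0: 0.193(1 - 51/134) = 0.0269C*.
The bracket is 0.619, giving C* = 0.12/0.0269 = 4.44.

R* ≈ 51, C* ≈ 4.44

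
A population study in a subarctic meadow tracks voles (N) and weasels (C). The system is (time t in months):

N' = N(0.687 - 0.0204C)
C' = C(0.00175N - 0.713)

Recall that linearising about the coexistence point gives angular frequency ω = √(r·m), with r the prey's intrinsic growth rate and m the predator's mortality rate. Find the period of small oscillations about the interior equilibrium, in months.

T ≈ 8.98 months

Here r = 0.687 and m = 0.713, so r·m = 0.49.
ω = √0.49 = 0.7 per month, hence T = 2π/ω ≈ 8.98 months.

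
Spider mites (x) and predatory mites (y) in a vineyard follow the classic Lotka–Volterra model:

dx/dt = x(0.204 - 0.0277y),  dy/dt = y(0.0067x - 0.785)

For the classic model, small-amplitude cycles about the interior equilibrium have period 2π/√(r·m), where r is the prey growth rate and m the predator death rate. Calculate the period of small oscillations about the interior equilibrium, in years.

T ≈ 15.7 years

Here r = 0.204 and m = 0.785, so r·m = 0.16.
ω = √0.16 = 0.4 per year, hence T = 2π/ω ≈ 15.7 years.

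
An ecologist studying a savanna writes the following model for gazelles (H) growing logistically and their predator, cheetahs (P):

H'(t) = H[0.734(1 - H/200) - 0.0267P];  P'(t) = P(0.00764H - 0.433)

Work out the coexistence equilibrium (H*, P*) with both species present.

From dP/dt = 0 with P > 0: 0.00764H* = 0.433, so H* = 56.7.
Substitute into dH/dt = 0: 0.734(1 - 56.7/200) = 0.0267P*.
The bracket is 0.717, giving P* = 0.526/0.0267 = 19.7.

H* ≈ 56.7, P* ≈ 19.7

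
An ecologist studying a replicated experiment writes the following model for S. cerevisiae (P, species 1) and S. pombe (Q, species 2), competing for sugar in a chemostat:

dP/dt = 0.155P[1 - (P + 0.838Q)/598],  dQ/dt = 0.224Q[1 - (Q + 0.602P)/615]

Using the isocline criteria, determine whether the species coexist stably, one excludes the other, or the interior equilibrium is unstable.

Compare the nullcline intercepts: K1/α12 = 598/0.838 = 714 > K2 = 615; K2/α21 = 615/0.602 = 1020 > K1 = 598.
Since both inequalities hold, each species can invade when rare, so the interior equilibrium is stable.

stable coexistence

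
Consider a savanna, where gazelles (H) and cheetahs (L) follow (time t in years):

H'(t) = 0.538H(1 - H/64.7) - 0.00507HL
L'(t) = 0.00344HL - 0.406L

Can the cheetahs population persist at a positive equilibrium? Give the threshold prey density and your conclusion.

The predator equation gives dL/dt > 0 only when H > 0.406/0.00344 = 118.
Without the predator, H → K = 64.7. Since 64.7 < 118, the predator cannot invade.

Threshold H = 118; K < 118, so no, the predator goes extinct.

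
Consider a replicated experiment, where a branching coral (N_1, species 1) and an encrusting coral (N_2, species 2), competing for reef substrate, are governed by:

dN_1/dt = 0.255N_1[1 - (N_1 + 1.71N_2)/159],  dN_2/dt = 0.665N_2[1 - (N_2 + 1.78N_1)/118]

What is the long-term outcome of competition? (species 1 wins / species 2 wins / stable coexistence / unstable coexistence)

Compare the nullcline intercepts: K1/α12 = 159/1.71 = 93 < K2 = 118; K2/α21 = 118/1.78 = 66.3 < K1 = 159.
Since both are reversed, neither can invade when rare; the interior point is a saddle.

unstable coexistence (outcome depends on initial conditions)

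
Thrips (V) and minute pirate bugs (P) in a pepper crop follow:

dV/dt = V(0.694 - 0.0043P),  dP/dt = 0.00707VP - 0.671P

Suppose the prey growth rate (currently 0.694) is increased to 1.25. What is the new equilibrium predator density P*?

At the interior fixed point, setting dV/dt = 0 with V > 0 fixes P* = (prey growth rate)/(VP coefficient) — independent of the other coefficients.
With the change, P* = 1.25/0.0043 = 291; it rises from 161.

P* ≈ 291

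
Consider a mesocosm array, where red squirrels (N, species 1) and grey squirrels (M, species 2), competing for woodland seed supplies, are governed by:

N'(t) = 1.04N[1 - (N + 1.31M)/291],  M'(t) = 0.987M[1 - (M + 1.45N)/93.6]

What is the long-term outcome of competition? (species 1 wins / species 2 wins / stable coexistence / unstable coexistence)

Compare the nullcline intercepts: K1/α12 = 291/1.31 = 222 > K2 = 93.6; K2/α21 = 93.6/1.45 = 64.6 < K1 = 291.
Since the inequalities point opposite ways, species 1 can invade but species 2 cannot.

species 1 excludes species 2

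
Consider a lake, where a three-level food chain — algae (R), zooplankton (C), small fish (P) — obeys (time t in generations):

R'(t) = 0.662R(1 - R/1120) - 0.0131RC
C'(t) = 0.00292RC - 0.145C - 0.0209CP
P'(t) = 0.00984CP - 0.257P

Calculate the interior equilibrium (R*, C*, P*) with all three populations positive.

From dP/dt = 0: 0.00984C* = 0.257, so C* = 26.1.
From dR/dt = 0: 0.662(1 - R*/1120) = 0.0131·26.1, giving R* = 1120·(1 - 0.517) = 541.
From dC/dt = 0: 0.00292·541 - 0.145 = 0.0209P*, so P* = 1.44/0.0209 = 68.7.

R* ≈ 541, C* ≈ 26.1, P* ≈ 68.7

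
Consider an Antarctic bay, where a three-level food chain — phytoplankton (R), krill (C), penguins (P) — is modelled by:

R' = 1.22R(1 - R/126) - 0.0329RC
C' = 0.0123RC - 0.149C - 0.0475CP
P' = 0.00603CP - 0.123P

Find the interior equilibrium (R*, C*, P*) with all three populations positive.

R* ≈ 56.7, C* ≈ 20.4, P* ≈ 11.5

From dP/dt = 0: 0.00603C* = 0.123, so C* = 20.4.
From dR/dt = 0: 1.22(1 - R*/126) = 0.0329·20.4, giving R* = 126·(1 - 0.55) = 56.7.
From dC/dt = 0: 0.0123·56.7 - 0.149 = 0.0475P*, so P* = 0.548/0.0475 = 11.5.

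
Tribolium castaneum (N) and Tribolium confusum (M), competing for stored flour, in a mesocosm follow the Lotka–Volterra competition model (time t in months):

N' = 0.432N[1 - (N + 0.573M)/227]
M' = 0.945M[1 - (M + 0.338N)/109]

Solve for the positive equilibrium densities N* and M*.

Setting both brackets to zero gives the nullclines N + 0.573M = 227 and 0.338N + M = 109.
Substituting M = 109 - 0.338N into the first: N(1 - 0.573·0.338) = 227 - 0.573·109.
So N* = 165/0.806 = 204, and then M* = 109 - 0.338·204 = 40.

N* ≈ 204, M* ≈ 40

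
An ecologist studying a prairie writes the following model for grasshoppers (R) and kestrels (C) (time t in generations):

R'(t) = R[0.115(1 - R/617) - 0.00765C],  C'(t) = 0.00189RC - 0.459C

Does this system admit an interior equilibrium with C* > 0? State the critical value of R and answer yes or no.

The predator equation gives dC/dt > 0 only when R > 0.459/0.00189 = 243.
Without the predator, R → K = 617. Since 617 > 243, the predator can invade and persist.

Threshold R = 243; K > 243, so yes, the predator persists.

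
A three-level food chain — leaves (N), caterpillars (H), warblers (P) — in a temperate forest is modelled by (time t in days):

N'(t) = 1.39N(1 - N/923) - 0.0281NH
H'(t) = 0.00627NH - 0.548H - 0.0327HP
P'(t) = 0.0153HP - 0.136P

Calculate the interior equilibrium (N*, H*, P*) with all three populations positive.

N* ≈ 757, H* ≈ 8.89, P* ≈ 128

From dP/dt = 0: 0.0153H* = 0.136, so H* = 8.89.
From dN/dt = 0: 1.39(1 - N*/923) = 0.0281·8.89, giving N* = 923·(1 - 0.18) = 757.
From dH/dt = 0: 0.00627·757 - 0.548 = 0.0327P*, so P* = 4.2/0.0327 = 128.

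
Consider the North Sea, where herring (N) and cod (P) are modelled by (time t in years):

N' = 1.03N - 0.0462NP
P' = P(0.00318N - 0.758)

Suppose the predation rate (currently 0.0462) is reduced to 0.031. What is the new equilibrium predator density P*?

At the interior fixed point, setting dN/dt = 0 with N > 0 fixes P* = (prey growth rate)/(NP coefficient) — independent of the other coefficients.
With the change, P* = 1.03/0.031 = 33.2; it rises from 22.3.

P* ≈ 33.2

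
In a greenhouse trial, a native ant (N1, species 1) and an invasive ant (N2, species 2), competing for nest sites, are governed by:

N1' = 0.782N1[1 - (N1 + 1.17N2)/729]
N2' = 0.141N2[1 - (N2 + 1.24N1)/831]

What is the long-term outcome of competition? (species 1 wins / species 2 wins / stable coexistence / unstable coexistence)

Compare the nullcline intercepts: K1/α12 = 729/1.17 = 623 < K2 = 831; K2/α21 = 831/1.24 = 670 < K1 = 729.
Since both are reversed, neither can invade when rare; the interior point is a saddle.

unstable coexistence (outcome depends on initial conditions)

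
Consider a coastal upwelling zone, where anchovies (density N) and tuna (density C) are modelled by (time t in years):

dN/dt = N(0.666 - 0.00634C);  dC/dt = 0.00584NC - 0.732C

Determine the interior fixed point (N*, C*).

Set dC/dt = 0 with C > 0: 0.00584N - 0.732 = 0, so N* = 0.732/0.00584 = 125.
Set dN/dt = 0 with N > 0: 0.666 - 0.00634C = 0, so C* = 0.666/0.00634 = 105.

N* ≈ 125, C* ≈ 105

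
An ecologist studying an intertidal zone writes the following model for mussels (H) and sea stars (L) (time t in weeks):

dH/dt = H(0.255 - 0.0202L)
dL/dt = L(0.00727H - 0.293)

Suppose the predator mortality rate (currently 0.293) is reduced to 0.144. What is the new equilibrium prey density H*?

H* ≈ 19.8

At the interior fixed point, setting dL/dt = 0 with L > 0 fixes H* = (predator death rate)/(HL coefficient) — independent of the other coefficients.
With the change, H* = 0.144/0.00727 = 19.8; it falls from 40.3.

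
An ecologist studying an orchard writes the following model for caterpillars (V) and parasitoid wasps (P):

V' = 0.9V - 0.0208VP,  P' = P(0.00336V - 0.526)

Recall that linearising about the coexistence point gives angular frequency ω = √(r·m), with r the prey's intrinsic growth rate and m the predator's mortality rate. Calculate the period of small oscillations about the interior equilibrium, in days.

T ≈ 9.13 days

Here r = 0.9 and m = 0.526, so r·m = 0.473.
ω = √0.473 = 0.688 per day, hence T = 2π/ω ≈ 9.13 days.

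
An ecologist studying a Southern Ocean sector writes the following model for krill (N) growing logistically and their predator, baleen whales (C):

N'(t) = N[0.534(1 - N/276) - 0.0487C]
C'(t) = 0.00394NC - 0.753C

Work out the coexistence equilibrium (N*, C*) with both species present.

From dC/dt = 0 with C > 0: 0.00394N* = 0.753, so N* = 191.
Substitute into dN/dt = 0: 0.534(1 - 191/276) = 0.0487C*.
The bracket is 0.308, giving C* = 0.164/0.0487 = 3.37.

N* ≈ 191, C* ≈ 3.37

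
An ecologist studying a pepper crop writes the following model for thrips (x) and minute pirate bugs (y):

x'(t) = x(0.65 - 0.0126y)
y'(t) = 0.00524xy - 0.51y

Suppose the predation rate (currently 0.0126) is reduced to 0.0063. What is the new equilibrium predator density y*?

At the interior fixed point, setting dx/dt = 0 with x > 0 fixes y* = (prey growth rate)/(xy coefficient) — independent of the other coefficients.
With the change, y* = 0.65/0.0063 = 103; it rises from 51.6.

y* ≈ 103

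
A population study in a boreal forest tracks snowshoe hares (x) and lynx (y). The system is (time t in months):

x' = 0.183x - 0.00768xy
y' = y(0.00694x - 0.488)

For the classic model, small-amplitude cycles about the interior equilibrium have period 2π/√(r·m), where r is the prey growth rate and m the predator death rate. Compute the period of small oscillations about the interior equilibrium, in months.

Here r = 0.183 and m = 0.488, so r·m = 0.0893.
ω = √0.0893 = 0.299 per month, hence T = 2π/ω ≈ 21 months.

T ≈ 21 months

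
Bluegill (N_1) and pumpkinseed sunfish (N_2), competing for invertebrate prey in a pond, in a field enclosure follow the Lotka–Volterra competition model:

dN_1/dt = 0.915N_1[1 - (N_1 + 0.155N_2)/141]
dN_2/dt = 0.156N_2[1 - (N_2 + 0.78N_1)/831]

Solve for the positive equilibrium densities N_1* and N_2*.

N_1* ≈ 13.9, N_2* ≈ 820

Setting both brackets to zero gives the nullclines N_1 + 0.155N_2 = 141 and 0.78N_1 + N_2 = 831.
Substituting N_2 = 831 - 0.78N_1 into the first: N_1(1 - 0.155·0.78) = 141 - 0.155·831.
So N_1* = 12.2/0.879 = 13.9, and then N_2* = 831 - 0.78·13.9 = 820.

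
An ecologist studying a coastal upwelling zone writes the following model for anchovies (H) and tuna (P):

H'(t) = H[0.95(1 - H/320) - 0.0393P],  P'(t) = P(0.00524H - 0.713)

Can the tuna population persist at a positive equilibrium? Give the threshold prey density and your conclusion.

The predator equation gives dP/dt > 0 only when H > 0.713/0.00524 = 136.
Without the predator, H → K = 320. Since 320 > 136, the predator can invade and persist.

Threshold H = 136; K > 136, so yes, the predator persists.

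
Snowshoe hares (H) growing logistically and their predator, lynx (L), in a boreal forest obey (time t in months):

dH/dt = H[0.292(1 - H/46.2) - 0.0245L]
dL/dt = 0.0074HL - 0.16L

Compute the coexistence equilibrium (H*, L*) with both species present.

From dL/dt = 0 with L > 0: 0.0074H* = 0.16, so H* = 21.6.
Substitute into dH/dt = 0: 0.292(1 - 21.6/46.2) = 0.0245L*.
The bracket is 0.532, giving L* = 0.155/0.0245 = 6.34.

H* ≈ 21.6, L* ≈ 6.34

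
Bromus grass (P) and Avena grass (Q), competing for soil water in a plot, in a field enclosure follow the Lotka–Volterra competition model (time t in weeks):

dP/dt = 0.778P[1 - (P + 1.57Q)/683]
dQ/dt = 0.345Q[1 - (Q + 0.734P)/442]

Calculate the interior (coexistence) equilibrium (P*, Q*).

P* ≈ 71.8, Q* ≈ 389

Setting both brackets to zero gives the nullclines P + 1.57Q = 683 and 0.734P + Q = 442.
Substituting Q = 442 - 0.734P into the first: P(1 - 1.57·0.734) = 683 - 1.57·442.
So P* = -10.9/-0.152 = 71.8, and then Q* = 442 - 0.734·71.8 = 389.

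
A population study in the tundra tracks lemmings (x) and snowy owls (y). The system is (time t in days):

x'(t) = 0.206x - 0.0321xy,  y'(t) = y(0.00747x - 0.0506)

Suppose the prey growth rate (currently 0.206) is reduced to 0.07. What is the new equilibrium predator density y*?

At the interior fixed point, setting dx/dt = 0 with x > 0 fixes y* = (prey growth rate)/(xy coefficient) — independent of the other coefficients.
With the change, y* = 0.07/0.0321 = 2.18; it falls from 6.42.

y* ≈ 2.18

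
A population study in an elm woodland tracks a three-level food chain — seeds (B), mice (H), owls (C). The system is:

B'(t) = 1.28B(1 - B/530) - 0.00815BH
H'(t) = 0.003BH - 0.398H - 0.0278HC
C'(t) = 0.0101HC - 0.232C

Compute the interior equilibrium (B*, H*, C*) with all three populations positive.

From dC/dt = 0: 0.0101H* = 0.232, so H* = 23.
From dB/dt = 0: 1.28(1 - B*/530) = 0.00815·23, giving B* = 530·(1 - 0.146) = 452.
From dH/dt = 0: 0.003·452 - 0.398 = 0.0278C*, so C* = 0.959/0.0278 = 34.5.

B* ≈ 452, H* ≈ 23, C* ≈ 34.5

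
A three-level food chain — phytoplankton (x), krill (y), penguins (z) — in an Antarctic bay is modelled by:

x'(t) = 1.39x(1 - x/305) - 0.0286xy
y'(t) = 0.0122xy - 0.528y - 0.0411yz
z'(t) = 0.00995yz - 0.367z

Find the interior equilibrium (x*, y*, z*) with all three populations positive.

x* ≈ 73.5, y* ≈ 36.9, z* ≈ 8.98

From dz/dt = 0: 0.00995y* = 0.367, so y* = 36.9.
From dx/dt = 0: 1.39(1 - x*/305) = 0.0286·36.9, giving x* = 305·(1 - 0.759) = 73.5.
From dy/dt = 0: 0.0122·73.5 - 0.528 = 0.0411z*, so z* = 0.369/0.0411 = 8.98.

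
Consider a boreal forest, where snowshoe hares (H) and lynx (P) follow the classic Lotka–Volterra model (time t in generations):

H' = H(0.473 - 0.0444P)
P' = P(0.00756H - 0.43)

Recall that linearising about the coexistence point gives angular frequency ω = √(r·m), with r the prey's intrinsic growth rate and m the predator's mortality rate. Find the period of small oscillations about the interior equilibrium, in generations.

T ≈ 13.9 generations

Here r = 0.473 and m = 0.43, so r·m = 0.203.
ω = √0.203 = 0.451 per generation, hence T = 2π/ω ≈ 13.9 generations.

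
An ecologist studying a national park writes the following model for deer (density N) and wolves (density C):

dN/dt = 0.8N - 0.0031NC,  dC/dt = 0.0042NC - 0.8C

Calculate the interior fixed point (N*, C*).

Set dC/dt = 0 with C > 0: 0.0042N - 0.8 = 0, so N* = 0.8/0.0042 = 190.
Set dN/dt = 0 with N > 0: 0.8 - 0.0031C = 0, so C* = 0.8/0.0031 = 258.

N* ≈ 190, C* ≈ 258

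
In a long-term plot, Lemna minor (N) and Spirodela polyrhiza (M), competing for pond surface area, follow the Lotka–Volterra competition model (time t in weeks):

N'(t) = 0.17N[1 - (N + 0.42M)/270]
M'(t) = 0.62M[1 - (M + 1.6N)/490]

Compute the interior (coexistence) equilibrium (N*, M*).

Setting both brackets to zero gives the nullclines N + 0.42M = 270 and 1.6N + M = 490.
Substituting M = 490 - 1.6N into the first: N(1 - 0.42·1.6) = 270 - 0.42·490.
So N* = 64.2/0.328 = 196, and then M* = 490 - 1.6·196 = 177.

N* ≈ 196, M* ≈ 177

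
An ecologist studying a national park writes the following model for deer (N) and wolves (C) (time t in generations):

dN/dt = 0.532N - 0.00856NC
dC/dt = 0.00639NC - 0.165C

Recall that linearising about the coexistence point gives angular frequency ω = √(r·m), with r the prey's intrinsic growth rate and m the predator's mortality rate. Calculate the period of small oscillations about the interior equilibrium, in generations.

T ≈ 21.2 generations

Here r = 0.532 and m = 0.165, so r·m = 0.0878.
ω = √0.0878 = 0.296 per generation, hence T = 2π/ω ≈ 21.2 generations.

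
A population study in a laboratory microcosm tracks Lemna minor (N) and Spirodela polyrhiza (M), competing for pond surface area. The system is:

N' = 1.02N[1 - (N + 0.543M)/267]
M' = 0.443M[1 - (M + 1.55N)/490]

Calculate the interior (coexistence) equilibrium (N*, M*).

N* ≈ 5.87, M* ≈ 481

Setting both brackets to zero gives the nullclines N + 0.543M = 267 and 1.55N + M = 490.
Substituting M = 490 - 1.55N into the first: N(1 - 0.543·1.55) = 267 - 0.543·490.
So N* = 0.93/0.158 = 5.87, and then M* = 490 - 1.55·5.87 = 481.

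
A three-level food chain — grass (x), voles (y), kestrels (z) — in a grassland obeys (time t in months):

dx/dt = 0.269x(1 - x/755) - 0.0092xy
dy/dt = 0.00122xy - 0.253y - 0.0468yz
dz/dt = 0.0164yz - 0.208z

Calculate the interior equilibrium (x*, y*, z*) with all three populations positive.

From dz/dt = 0: 0.0164y* = 0.208, so y* = 12.7.
From dx/dt = 0: 0.269(1 - x*/755) = 0.0092·12.7, giving x* = 755·(1 - 0.434) = 428.
From dy/dt = 0: 0.00122·428 - 0.253 = 0.0468z*, so z* = 0.269/0.0468 = 5.74.

x* ≈ 428, y* ≈ 12.7, z* ≈ 5.74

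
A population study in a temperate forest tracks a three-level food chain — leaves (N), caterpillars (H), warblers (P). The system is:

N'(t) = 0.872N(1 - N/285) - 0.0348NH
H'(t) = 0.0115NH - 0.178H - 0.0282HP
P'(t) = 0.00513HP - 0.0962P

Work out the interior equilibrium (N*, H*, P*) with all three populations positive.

N* ≈ 71.7, H* ≈ 18.8, P* ≈ 22.9

From dP/dt = 0: 0.00513H* = 0.0962, so H* = 18.8.
From dN/dt = 0: 0.872(1 - N*/285) = 0.0348·18.8, giving N* = 285·(1 - 0.748) = 71.7.
From dH/dt = 0: 0.0115·71.7 - 0.178 = 0.0282P*, so P* = 0.647/0.0282 = 22.9.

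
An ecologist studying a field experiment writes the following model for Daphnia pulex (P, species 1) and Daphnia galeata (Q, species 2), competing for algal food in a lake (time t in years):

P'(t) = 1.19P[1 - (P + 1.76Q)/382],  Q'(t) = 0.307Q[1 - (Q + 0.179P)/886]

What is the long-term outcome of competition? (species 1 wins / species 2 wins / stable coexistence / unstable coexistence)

Compare the nullcline intercepts: K1/α12 = 382/1.76 = 217 < K2 = 886; K2/α21 = 886/0.179 = 4950 > K1 = 382.
Since the inequalities point opposite ways, species 2 can invade but species 1 cannot.

species 2 excludes species 1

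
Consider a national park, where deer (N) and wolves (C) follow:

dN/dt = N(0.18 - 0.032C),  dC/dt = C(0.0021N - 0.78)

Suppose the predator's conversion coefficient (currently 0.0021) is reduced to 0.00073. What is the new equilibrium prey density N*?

N* ≈ 1070

At the interior fixed point, setting dC/dt = 0 with C > 0 fixes N* = (predator death rate)/(NC coefficient) — independent of the other coefficients.
With the change, N* = 0.78/0.00073 = 1070; it rises from 371.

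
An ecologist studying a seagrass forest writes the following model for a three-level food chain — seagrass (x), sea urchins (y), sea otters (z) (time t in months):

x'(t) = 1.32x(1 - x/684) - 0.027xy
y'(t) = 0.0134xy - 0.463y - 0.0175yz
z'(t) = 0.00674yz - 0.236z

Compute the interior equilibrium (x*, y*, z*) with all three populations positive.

From dz/dt = 0: 0.00674y* = 0.236, so y* = 35.
From dx/dt = 0: 1.32(1 - x*/684) = 0.027·35, giving x* = 684·(1 - 0.716) = 194.
From dy/dt = 0: 0.0134·194 - 0.463 = 0.0175z*, so z* = 2.14/0.0175 = 122.

x* ≈ 194, y* ≈ 35, z* ≈ 122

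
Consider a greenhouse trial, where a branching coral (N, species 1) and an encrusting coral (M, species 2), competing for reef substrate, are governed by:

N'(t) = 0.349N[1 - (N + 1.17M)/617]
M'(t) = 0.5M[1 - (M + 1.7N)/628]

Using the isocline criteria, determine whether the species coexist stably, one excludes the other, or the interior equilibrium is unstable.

Compare the nullcline intercepts: K1/α12 = 617/1.17 = 527 < K2 = 628; K2/α21 = 628/1.7 = 369 < K1 = 617.
Since both are reversed, neither can invade when rare; the interior point is a saddle.

unstable coexistence (outcome depends on initial conditions)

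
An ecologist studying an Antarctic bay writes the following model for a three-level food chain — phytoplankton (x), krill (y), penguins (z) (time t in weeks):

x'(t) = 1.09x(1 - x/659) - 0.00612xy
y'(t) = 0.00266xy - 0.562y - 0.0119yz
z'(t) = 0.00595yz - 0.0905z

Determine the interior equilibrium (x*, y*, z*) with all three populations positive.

x* ≈ 603, y* ≈ 15.2, z* ≈ 87.5

From dz/dt = 0: 0.00595y* = 0.0905, so y* = 15.2.
From dx/dt = 0: 1.09(1 - x*/659) = 0.00612·15.2, giving x* = 659·(1 - 0.0854) = 603.
From dy/dt = 0: 0.00266·603 - 0.562 = 0.0119z*, so z* = 1.04/0.0119 = 87.5.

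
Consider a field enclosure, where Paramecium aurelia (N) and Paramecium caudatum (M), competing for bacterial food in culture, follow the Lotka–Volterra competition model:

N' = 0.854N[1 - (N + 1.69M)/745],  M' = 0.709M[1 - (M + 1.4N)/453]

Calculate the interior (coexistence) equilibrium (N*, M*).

N* ≈ 15.1, M* ≈ 432

Setting both brackets to zero gives the nullclines N + 1.69M = 745 and 1.4N + M = 453.
Substituting M = 453 - 1.4N into the first: N(1 - 1.69·1.4) = 745 - 1.69·453.
So N* = -20.6/-1.37 = 15.1, and then M* = 453 - 1.4·15.1 = 432.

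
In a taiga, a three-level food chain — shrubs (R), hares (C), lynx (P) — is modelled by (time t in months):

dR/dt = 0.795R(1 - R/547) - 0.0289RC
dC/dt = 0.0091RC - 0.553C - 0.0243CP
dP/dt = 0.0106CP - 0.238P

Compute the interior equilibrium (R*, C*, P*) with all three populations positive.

R* ≈ 101, C* ≈ 22.5, P* ≈ 14.9

From dP/dt = 0: 0.0106C* = 0.238, so C* = 22.5.
From dR/dt = 0: 0.795(1 - R*/547) = 0.0289·22.5, giving R* = 547·(1 - 0.816) = 101.
From dC/dt = 0: 0.0091·101 - 0.553 = 0.0243P*, so P* = 0.362/0.0243 = 14.9.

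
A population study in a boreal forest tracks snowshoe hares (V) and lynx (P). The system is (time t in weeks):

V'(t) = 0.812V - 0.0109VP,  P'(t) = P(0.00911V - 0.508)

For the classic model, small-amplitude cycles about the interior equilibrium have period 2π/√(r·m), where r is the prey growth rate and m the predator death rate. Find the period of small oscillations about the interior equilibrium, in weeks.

T ≈ 9.78 weeks

Here r = 0.812 and m = 0.508, so r·m = 0.412.
ω = √0.412 = 0.642 per week, hence T = 2π/ω ≈ 9.78 weeks.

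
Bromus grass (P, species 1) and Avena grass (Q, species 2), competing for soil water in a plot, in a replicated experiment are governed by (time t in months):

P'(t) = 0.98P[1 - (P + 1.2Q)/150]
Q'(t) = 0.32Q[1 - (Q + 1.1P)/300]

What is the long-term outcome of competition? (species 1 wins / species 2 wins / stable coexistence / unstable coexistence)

species 2 excludes species 1

Compare the nullcline intercepts: K1/α12 = 150/1.2 = 125 < K2 = 300; K2/α21 = 300/1.1 = 273 > K1 = 150.
Since the inequalities point opposite ways, species 2 can invade but species 1 cannot.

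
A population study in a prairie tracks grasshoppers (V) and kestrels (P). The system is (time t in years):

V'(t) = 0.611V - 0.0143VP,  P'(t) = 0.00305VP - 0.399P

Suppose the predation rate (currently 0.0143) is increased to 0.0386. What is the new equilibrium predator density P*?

P* ≈ 15.8

At the interior fixed point, setting dV/dt = 0 with V > 0 fixes P* = (prey growth rate)/(VP coefficient) — independent of the other coefficients.
With the change, P* = 0.611/0.0386 = 15.8; it falls from 42.7.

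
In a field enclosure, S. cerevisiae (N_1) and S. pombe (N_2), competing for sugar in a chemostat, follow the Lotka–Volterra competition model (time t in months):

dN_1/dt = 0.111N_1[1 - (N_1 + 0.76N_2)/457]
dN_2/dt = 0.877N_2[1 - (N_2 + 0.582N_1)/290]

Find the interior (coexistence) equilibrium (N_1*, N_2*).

N_1* ≈ 424, N_2* ≈ 43.1

Setting both brackets to zero gives the nullclines N_1 + 0.76N_2 = 457 and 0.582N_1 + N_2 = 290.
Substituting N_2 = 290 - 0.582N_1 into the first: N_1(1 - 0.76·0.582) = 457 - 0.76·290.
So N_1* = 237/0.558 = 424, and then N_2* = 290 - 0.582·424 = 43.1.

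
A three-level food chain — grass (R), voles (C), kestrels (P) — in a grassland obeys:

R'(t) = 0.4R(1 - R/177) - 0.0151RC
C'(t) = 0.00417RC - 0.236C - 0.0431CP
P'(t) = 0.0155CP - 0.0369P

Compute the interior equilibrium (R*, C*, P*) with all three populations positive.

R* ≈ 161, C* ≈ 2.38, P* ≈ 10.1

From dP/dt = 0: 0.0155C* = 0.0369, so C* = 2.38.
From dR/dt = 0: 0.4(1 - R*/177) = 0.0151·2.38, giving R* = 177·(1 - 0.0899) = 161.
From dC/dt = 0: 0.00417·161 - 0.236 = 0.0431P*, so P* = 0.436/0.0431 = 10.1.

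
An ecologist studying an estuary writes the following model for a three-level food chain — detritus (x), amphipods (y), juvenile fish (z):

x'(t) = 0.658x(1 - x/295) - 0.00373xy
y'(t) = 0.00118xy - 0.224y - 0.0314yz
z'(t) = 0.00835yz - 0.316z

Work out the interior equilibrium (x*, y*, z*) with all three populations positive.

x* ≈ 232, y* ≈ 37.8, z* ≈ 1.57

From dz/dt = 0: 0.00835y* = 0.316, so y* = 37.8.
From dx/dt = 0: 0.658(1 - x*/295) = 0.00373·37.8, giving x* = 295·(1 - 0.215) = 232.
From dy/dt = 0: 0.00118·232 - 0.224 = 0.0314z*, so z* = 0.0494/0.0314 = 1.57.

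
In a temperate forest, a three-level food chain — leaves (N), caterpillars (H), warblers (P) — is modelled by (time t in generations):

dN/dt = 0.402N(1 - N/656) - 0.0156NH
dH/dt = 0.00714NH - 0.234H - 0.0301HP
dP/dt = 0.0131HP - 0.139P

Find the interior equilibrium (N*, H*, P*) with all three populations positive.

N* ≈ 386, H* ≈ 10.6, P* ≈ 83.8

From dP/dt = 0: 0.0131H* = 0.139, so H* = 10.6.
From dN/dt = 0: 0.402(1 - N*/656) = 0.0156·10.6, giving N* = 656·(1 - 0.412) = 386.
From dH/dt = 0: 0.00714·386 - 0.234 = 0.0301P*, so P* = 2.52/0.0301 = 83.8.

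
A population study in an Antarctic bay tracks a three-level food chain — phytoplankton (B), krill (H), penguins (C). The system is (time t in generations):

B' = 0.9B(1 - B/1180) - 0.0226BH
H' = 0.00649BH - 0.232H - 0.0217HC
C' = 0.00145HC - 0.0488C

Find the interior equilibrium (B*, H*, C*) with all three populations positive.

From dC/dt = 0: 0.00145H* = 0.0488, so H* = 33.7.
From dB/dt = 0: 0.9(1 - B*/1180) = 0.0226·33.7, giving B* = 1180·(1 - 0.845) = 183.
From dH/dt = 0: 0.00649·183 - 0.232 = 0.0217C*, so C* = 0.954/0.0217 = 44.

B* ≈ 183, H* ≈ 33.7, C* ≈ 44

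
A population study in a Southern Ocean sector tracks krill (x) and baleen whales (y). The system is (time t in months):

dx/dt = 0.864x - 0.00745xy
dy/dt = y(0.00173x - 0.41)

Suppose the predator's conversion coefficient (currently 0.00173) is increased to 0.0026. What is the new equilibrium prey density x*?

At the interior fixed point, setting dy/dt = 0 with y > 0 fixes x* = (predator death rate)/(xy coefficient) — independent of the other coefficients.
With the change, x* = 0.41/0.0026 = 158; it falls from 237.

x* ≈ 158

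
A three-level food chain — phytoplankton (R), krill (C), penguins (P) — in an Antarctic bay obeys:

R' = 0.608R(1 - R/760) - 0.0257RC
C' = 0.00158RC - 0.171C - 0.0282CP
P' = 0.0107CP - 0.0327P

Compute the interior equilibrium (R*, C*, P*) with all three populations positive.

From dP/dt = 0: 0.0107C* = 0.0327, so C* = 3.06.
From dR/dt = 0: 0.608(1 - R*/760) = 0.0257·3.06, giving R* = 760·(1 - 0.129) = 662.
From dC/dt = 0: 0.00158·662 - 0.171 = 0.0282P*, so P* = 0.875/0.0282 = 31.

R* ≈ 662, C* ≈ 3.06, P* ≈ 31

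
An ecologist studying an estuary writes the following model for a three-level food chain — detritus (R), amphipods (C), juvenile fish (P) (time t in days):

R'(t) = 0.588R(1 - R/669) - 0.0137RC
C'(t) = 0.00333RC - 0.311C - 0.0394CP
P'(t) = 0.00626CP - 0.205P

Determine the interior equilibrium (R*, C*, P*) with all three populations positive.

R* ≈ 159, C* ≈ 32.7, P* ≈ 5.51

From dP/dt = 0: 0.00626C* = 0.205, so C* = 32.7.
From dR/dt = 0: 0.588(1 - R*/669) = 0.0137·32.7, giving R* = 669·(1 - 0.763) = 159.
From dC/dt = 0: 0.00333·159 - 0.311 = 0.0394P*, so P* = 0.217/0.0394 = 5.51.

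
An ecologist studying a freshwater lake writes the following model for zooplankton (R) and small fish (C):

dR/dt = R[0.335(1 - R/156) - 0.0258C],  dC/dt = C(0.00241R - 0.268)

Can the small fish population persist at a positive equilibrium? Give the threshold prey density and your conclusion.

The predator equation gives dC/dt > 0 only when R > 0.268/0.00241 = 111.
Without the predator, R → K = 156. Since 156 > 111, the predator can invade and persist.

Threshold R = 111; K > 111, so yes, the predator persists.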